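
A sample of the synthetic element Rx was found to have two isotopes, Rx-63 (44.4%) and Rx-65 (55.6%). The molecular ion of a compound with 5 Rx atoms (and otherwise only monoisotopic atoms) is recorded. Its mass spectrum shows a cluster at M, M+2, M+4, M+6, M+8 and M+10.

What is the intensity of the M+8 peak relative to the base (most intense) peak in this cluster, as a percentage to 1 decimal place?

62.6%

(0.444 + 0.556)^5 gives M 0.0173, M+2 0.1080, M+4 0.2706, M+6 0.3388, M+8 0.2122, M+10 0.0531; the largest is M+6.
P(M+6) = C(5,3) × 0.444^2 × 0.556^3 = 10 × 0.197136 × 0.17187962 = 0.338837 (base)
P(M+8) = C(5,4) × 0.444^1 × 0.556^4 = 5 × 0.4440 × 0.09556507 = 0.212154
Relative intensity = 0.212154 / 0.338837 × 100 = 62.6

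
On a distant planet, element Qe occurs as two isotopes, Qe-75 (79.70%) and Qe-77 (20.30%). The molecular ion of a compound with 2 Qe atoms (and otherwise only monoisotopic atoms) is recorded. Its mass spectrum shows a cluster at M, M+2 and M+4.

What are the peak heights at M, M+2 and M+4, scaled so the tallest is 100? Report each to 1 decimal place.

100.0 : 50.9 : 6.5

Expanding (0.7970 + 0.2030)^2:
P(M) = 0.7970^2 = 0.635209
P(M+2) = 2 × 0.7970^1 × 0.2030^1 = 0.323582
P(M+4) = 0.2030^2 = 0.041209
The M peak is largest (0.635209); scaling to 100 gives 100.0 : 50.9 : 6.5.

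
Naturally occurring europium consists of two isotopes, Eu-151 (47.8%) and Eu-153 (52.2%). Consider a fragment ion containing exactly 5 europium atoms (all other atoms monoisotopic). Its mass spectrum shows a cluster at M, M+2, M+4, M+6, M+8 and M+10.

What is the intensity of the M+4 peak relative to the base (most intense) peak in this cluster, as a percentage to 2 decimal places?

91.57%

(0.478 + 0.522)^5 gives M 0.0250, M+2 0.1363, M+4 0.2976, M+6 0.3250, M+8 0.1775, M+10 0.0388; the largest is M+6.
P(M+6) = C(5,3) × 0.478^2 × 0.522^3 = 10 × 0.228484 × 0.14223665 = 0.324988 (base)
P(M+4) = C(5,2) × 0.478^3 × 0.522^2 = 10 × 0.10921535 × 0.272484 = 0.297594
Relative intensity = 0.297594 / 0.324988 × 100 = 91.57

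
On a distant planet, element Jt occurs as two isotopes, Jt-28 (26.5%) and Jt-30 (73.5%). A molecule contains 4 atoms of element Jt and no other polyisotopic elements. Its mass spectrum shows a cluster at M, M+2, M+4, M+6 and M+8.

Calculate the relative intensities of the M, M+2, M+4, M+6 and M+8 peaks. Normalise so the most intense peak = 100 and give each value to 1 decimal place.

Expanding (0.265 + 0.735)^4:
P(M) = 0.265^4 = 0.004932
P(M+2) = 4 × 0.265^3 × 0.735^1 = 0.054712
P(M+4) = 6 × 0.265^2 × 0.735^2 = 0.227624
P(M+6) = 4 × 0.265^1 × 0.735^3 = 0.420889
P(M+8) = 0.735^4 = 0.291843
The M+6 peak is largest (0.420889); scaling to 100 gives 1.2 : 13.0 : 54.1 : 100.0 : 69.3.

1.2 : 13.0 : 54.1 : 100.0 : 69.3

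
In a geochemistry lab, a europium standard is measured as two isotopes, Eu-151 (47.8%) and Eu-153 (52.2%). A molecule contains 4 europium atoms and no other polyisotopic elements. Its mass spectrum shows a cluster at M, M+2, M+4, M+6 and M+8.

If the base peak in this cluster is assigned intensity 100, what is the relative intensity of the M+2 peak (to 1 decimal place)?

Term probabilities: M 0.0522, M+2 0.2280, M+4 0.3735, M+6 0.2720, M+8 0.0742. Base peak = M+4.
P(M+4) = C(4,2) × 0.478^2 × 0.522^2 = 6 × 0.228484 × 0.272484 = 0.373549 (base)
P(M+2) = C(4,1) × 0.478^3 × 0.522^1 = 4 × 0.10921535 × 0.5220 = 0.228042
Relative intensity = 0.228042 / 0.373549 × 100 = 61.0

61.0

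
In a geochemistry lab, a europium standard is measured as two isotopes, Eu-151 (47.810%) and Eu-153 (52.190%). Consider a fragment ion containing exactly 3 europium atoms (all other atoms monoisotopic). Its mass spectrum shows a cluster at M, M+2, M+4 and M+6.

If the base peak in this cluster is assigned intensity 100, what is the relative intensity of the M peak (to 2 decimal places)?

27.97

Binomial terms of (0.47810 + 0.52190)^3: M 0.1093, M+2 0.3579, M+4 0.3907, M+6 0.1422 → M+4 is the base peak.
P(M+4) = C(3,2) × 0.47810^1 × 0.52190^2 = 3 × 0.4781 × 0.27237961 = 0.390674 (base)
P(M) = C(3,0) × 0.47810^3 × 0.52190^0 = 1 × 0.10928391 × 1.0000 = 0.109284
Relative intensity = 0.109284 / 0.390674 × 100 = 27.97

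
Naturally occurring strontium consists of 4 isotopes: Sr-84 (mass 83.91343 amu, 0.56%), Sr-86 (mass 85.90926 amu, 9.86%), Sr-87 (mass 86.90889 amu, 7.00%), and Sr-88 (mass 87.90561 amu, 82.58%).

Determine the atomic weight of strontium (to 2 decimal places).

Weight each isotope mass by its fractional abundance: 0.0056 × 83.91343 + 0.0986 × 85.90926 + 0.0700 × 86.90889 + 0.8258 × 87.90561
= 0.469915 + 8.470653 + 6.083622 + 72.592453 = 87.616643 amu

87.62 amu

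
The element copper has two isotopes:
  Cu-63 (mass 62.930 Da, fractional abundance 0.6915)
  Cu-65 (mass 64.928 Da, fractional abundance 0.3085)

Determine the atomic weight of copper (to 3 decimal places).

63.546 Da

Weight each isotope mass by its fractional abundance: 0.6915 × 62.930 + 0.3085 × 64.928
= 43.5161 + 20.0303 = 63.5464 Da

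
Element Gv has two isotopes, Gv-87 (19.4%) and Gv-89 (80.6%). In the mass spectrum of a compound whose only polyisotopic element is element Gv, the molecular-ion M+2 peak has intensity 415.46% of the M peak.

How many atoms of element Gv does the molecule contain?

1

The M+2/M ratio from n Gv atoms is n · q/p = n · 0.806/0.194.
n = 4.1546 × 0.194/0.806 = 1.00 ≈ 1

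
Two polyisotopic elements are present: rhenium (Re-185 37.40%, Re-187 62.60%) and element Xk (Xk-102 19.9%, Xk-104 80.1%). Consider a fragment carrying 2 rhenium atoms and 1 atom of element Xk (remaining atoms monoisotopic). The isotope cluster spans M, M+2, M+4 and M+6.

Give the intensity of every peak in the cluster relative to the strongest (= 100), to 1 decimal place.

6.1 : 45.3 : 100.0 : 69.3

Rhenium pattern (n=2): 0.139876 : 0.468248 : 0.391876
Element Xk pattern (n=1): 0.1990 : 0.8010
Convolve the two distributions (both contribute in 2-u steps):
  M: 0.139876×0.1990 = 0.027835
  M+2: 0.139876×0.8010 + 0.468248×0.1990 = 0.205222
  M+4: 0.468248×0.8010 + 0.391876×0.1990 = 0.453050
  M+6: 0.391876×0.8010 = 0.313893
Scale to base peak (0.453050) = 100: 6.1 : 45.3 : 100.0 : 69.3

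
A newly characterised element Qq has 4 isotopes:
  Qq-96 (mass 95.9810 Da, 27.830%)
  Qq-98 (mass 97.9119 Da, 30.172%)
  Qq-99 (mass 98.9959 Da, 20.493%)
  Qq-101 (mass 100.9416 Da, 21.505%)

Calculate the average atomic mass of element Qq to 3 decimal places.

98.248 Da

Average mass = Σ (abundance × isotope mass) = 0.27830 × 95.9810 + 0.30172 × 97.9119 + 0.20493 × 98.9959 + 0.21505 × 100.9416
= 26.71151 + 29.54198 + 20.28723 + 21.70749 = 98.24821 Da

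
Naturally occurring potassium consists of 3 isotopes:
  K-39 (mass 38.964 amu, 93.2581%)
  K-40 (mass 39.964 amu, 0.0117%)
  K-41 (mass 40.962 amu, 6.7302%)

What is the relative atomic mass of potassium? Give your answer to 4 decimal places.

Ar = Σ fᵢ·mᵢ = 0.932581 × 38.964 + 0.000117 × 39.964 + 0.067302 × 40.962
= 36.33709 + 0.00468 + 2.75682 = 39.09859 amu

39.0986 amu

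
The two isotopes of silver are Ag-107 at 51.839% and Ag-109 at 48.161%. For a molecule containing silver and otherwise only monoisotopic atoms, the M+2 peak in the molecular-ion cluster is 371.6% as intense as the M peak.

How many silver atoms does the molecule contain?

4

For n independent Ag atoms, I(M+2)/I(M) = n · (abundance Ag-109) / (abundance Ag-107) = n · 0.48161/0.51839.
n = 3.716 × 0.51839/0.48161 = 4.00 ≈ 4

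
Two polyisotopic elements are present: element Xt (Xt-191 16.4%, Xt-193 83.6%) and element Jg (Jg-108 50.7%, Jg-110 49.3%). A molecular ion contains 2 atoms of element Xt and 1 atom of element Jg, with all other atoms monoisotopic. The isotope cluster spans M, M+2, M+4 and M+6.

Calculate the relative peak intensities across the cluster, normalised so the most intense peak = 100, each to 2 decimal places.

Element Xt pattern (n=2): 0.026896 : 0.274208 : 0.698896
Element Jg pattern (n=1): 0.5070 : 0.4930
Convolve the two distributions (both contribute in 2-u steps):
  M: 0.026896×0.5070 = 0.013636
  M+2: 0.026896×0.4930 + 0.274208×0.5070 = 0.152283
  M+4: 0.274208×0.4930 + 0.698896×0.5070 = 0.489525
  M+6: 0.698896×0.4930 = 0.344556
Scale to base peak (0.489525) = 100: 2.79 : 31.11 : 100.00 : 70.39

2.79 : 31.11 : 100.00 : 70.39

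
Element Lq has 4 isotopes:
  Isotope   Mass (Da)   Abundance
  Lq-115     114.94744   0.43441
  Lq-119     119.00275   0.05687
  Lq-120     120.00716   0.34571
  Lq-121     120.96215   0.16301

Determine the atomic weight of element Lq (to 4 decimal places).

117.9077 Da

Weight each isotope mass by its fractional abundance: 0.43441 × 114.94744 + 0.05687 × 119.00275 + 0.34571 × 120.00716 + 0.16301 × 120.96215
= 49.934317 + 6.767686 + 41.487675 + 19.718040 = 117.907718 Da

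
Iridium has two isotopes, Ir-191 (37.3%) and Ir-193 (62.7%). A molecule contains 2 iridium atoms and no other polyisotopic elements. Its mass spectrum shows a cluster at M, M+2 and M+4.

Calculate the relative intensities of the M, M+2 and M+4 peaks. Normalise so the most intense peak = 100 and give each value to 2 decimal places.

The 2 Ir atoms are independent, so intensities follow the terms of (0.373 + 0.627)^2.
P(M) = 0.373^2 = 0.139129
P(M+2) = 2 × 0.373^1 × 0.627^1 = 0.467742
P(M+4) = 0.627^2 = 0.393129
The M+2 peak is largest (0.467742); scaling to 100 gives 29.74 : 100.00 : 84.05.

29.74 : 100.00 : 84.05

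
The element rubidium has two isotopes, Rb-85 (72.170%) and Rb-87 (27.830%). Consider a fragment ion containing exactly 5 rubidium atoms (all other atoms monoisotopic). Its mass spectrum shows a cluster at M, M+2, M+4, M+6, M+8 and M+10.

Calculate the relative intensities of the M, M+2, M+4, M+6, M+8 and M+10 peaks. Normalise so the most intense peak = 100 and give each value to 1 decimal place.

The 5 Rb atoms are independent, so intensities follow the terms of (0.72170 + 0.27830)^5.
P(M) = 0.72170^5 = 0.195787
P(M+2) = 5 × 0.72170^4 × 0.27830^1 = 0.377494
P(M+4) = 10 × 0.72170^3 × 0.27830^2 = 0.291136
P(M+6) = 10 × 0.72170^2 × 0.27830^3 = 0.112267
P(M+8) = 5 × 0.72170^1 × 0.27830^4 = 0.021646
P(M+10) = 0.27830^5 = 0.001669
The M+2 peak is largest (0.377494); scaling to 100 gives 51.9 : 100.0 : 77.1 : 29.7 : 5.7 : 0.4.

51.9 : 100.0 : 77.1 : 29.7 : 5.7 : 0.4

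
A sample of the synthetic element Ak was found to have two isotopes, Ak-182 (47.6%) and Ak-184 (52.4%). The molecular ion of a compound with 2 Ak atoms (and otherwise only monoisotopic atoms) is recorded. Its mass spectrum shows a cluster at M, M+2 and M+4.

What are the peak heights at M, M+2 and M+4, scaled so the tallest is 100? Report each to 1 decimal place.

45.4 : 100.0 : 55.0

The 2 Ak atoms are independent, so intensities follow the terms of (0.476 + 0.524)^2.
P(M) = 0.476^2 = 0.226576
P(M+2) = 2 × 0.476^1 × 0.524^1 = 0.498848
P(M+4) = 0.524^2 = 0.274576
The M+2 peak is largest (0.498848); scaling to 100 gives 45.4 : 100.0 : 55.0.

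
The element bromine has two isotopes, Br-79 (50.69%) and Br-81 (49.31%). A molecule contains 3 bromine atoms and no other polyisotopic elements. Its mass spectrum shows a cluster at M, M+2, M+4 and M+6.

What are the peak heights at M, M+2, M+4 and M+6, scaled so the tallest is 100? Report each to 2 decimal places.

Each Br atom is independently Br-79 (p = 0.5069) or Br-81 (q = 0.4931); the cluster is the binomial expansion (p + q)^3.
P(M) = 0.5069^3 = 0.130247
P(M+2) = 3 × 0.5069^2 × 0.4931^1 = 0.380103
P(M+4) = 3 × 0.5069^1 × 0.4931^2 = 0.369755
P(M+6) = 0.4931^3 = 0.119896
The M+2 peak is largest (0.380103); scaling to 100 gives 34.27 : 100.00 : 97.28 : 31.54.

34.27 : 100.00 : 97.28 : 31.54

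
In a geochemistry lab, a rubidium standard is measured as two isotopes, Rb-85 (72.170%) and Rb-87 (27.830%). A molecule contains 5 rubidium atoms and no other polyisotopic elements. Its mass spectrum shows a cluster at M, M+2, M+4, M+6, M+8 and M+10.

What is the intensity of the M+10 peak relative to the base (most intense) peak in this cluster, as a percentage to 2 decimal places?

Term probabilities: M 0.1958, M+2 0.3775, M+4 0.2911, M+6 0.1123, M+8 0.0216, M+10 0.0017. Base peak = M+2.
P(M+2) = C(5,1) × 0.72170^4 × 0.27830^1 = 5 × 0.27128565 × 0.2783 = 0.377494 (base)
P(M+10) = C(5,5) × 0.72170^0 × 0.27830^5 = 1 × 1.0000 × 0.00166942 = 0.001669
Relative intensity = 0.001669 / 0.377494 × 100 = 0.44

0.44%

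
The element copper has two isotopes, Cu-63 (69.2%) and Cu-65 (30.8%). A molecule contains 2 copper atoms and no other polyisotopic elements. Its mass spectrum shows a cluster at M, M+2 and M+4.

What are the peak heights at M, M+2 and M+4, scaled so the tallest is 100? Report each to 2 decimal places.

100.00 : 89.02 : 19.81

Expanding (0.692 + 0.308)^2:
P(M) = 0.692^2 = 0.478864
P(M+2) = 2 × 0.692^1 × 0.308^1 = 0.426272
P(M+4) = 0.308^2 = 0.094864
The M peak is largest (0.478864); scaling to 100 gives 100.00 : 89.02 : 19.81.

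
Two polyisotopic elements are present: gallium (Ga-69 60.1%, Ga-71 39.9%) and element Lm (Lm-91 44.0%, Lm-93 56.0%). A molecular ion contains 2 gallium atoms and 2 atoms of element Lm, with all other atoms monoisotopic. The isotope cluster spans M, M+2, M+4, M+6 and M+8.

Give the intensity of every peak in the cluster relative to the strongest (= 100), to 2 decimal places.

Gallium pattern (n=2): 0.361201 : 0.479598 : 0.159201
Element Lm pattern (n=2): 0.1936 : 0.4928 : 0.3136
Convolve the two distributions (both contribute in 2-u steps):
  M: 0.361201×0.1936 = 0.069929
  M+2: 0.361201×0.4928 + 0.479598×0.1936 = 0.270850
  M+4: 0.361201×0.3136 + 0.479598×0.4928 + 0.159201×0.1936 = 0.380440
  M+6: 0.479598×0.3136 + 0.159201×0.4928 = 0.228856
  M+8: 0.159201×0.3136 = 0.049925
Scale to base peak (0.380440) = 100: 18.38 : 71.19 : 100.00 : 60.16 : 13.12

18.38 : 71.19 : 100.00 : 60.16 : 13.12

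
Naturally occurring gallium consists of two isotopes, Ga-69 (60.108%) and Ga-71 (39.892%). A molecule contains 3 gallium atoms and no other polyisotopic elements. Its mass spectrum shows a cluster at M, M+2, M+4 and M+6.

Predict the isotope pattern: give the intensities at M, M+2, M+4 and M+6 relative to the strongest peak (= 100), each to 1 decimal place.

50.2 : 100.0 : 66.4 : 14.7

Each Ga atom is independently Ga-69 (p = 0.60108) or Ga-71 (q = 0.39892); the cluster is the binomial expansion (p + q)^3.
P(M) = 0.60108^3 = 0.217169
P(M+2) = 3 × 0.60108^2 × 0.39892^1 = 0.432386
P(M+4) = 3 × 0.60108^1 × 0.39892^2 = 0.286963
P(M+6) = 0.39892^3 = 0.063483
The M+2 peak is largest (0.432386); scaling to 100 gives 50.2 : 100.0 : 66.4 : 14.7.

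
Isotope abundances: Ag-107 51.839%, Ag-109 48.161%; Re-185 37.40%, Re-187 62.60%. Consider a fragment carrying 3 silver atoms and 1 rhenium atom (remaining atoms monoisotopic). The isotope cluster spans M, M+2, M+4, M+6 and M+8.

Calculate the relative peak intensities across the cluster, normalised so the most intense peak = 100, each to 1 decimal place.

Silver pattern (n=3): 0.13930601 : 0.38826655 : 0.36071887 : 0.11170857
Rhenium pattern (n=1): 0.3740 : 0.6260
Convolve the two distributions (both contribute in 2-u steps):
  M: 0.13930601×0.3740 = 0.052100
  M+2: 0.13930601×0.6260 + 0.38826655×0.3740 = 0.232417
  M+4: 0.38826655×0.6260 + 0.36071887×0.3740 = 0.377964
  M+6: 0.36071887×0.6260 + 0.11170857×0.3740 = 0.267589
  M+8: 0.11170857×0.6260 = 0.069930
Scale to base peak (0.377964) = 100: 13.8 : 61.5 : 100.0 : 70.8 : 18.5

13.8 : 61.5 : 100.0 : 70.8 : 18.5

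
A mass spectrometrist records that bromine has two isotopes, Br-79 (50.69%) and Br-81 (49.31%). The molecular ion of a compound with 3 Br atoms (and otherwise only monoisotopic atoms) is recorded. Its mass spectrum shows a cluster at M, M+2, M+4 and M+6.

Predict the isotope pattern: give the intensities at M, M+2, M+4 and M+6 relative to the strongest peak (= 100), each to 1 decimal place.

34.3 : 100.0 : 97.3 : 31.5

Expanding (0.5069 + 0.4931)^3:
P(M) = 0.5069^3 = 0.130247
P(M+2) = 3 × 0.5069^2 × 0.4931^1 = 0.380103
P(M+4) = 3 × 0.5069^1 × 0.4931^2 = 0.369755
P(M+6) = 0.4931^3 = 0.119896
The M+2 peak is largest (0.380103); scaling to 100 gives 34.3 : 100.0 : 97.3 : 31.5.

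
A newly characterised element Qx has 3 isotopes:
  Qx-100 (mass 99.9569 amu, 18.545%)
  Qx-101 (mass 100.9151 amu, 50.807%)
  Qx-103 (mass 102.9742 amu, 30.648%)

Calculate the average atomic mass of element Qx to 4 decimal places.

101.3685 amu

Ar = Σ fᵢ·mᵢ = 0.18545 × 99.9569 + 0.50807 × 100.9151 + 0.30648 × 102.9742
= 18.53701 + 51.27193 + 31.55953 = 101.36847 amu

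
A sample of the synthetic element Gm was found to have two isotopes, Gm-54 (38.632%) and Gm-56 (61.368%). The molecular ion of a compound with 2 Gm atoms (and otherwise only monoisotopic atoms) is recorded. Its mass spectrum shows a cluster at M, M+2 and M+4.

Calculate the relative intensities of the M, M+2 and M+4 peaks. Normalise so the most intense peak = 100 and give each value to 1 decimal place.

31.5 : 100.0 : 79.4

Expanding (0.38632 + 0.61368)^2:
P(M) = 0.38632^2 = 0.149243
P(M+2) = 2 × 0.38632^1 × 0.61368^1 = 0.474154
P(M+4) = 0.61368^2 = 0.376603
The M+2 peak is largest (0.474154); scaling to 100 gives 31.5 : 100.0 : 79.4.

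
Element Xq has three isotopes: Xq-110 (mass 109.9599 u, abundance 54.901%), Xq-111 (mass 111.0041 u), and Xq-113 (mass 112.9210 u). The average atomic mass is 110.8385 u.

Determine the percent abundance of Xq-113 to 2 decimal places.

Let x and y be the fractions of Xq-111 and Xq-113. Then x + y = 1 − 0.54901 = 0.45099 and 111.0041x + 112.9210y = 110.8385 − 0.54901×109.9599 = 50.469415301.
Substituting: 111.0041x + 112.9210(0.45099 − x) = 50.469415301
(111.0041 − 112.9210)x = -0.456826489  ⇒  x = 0.23832, y = 0.21267
Xq-111: 23.83%, Xq-113: 21.27%.

21.27%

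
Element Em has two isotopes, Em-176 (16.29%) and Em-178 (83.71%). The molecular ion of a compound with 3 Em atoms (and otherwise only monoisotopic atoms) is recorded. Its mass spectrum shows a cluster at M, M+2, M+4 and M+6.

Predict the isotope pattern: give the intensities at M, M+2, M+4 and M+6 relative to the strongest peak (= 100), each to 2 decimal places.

0.74 : 11.36 : 58.38 : 100.00

The 3 Em atoms are independent, so intensities follow the terms of (0.1629 + 0.8371)^3.
P(M) = 0.1629^3 = 0.004323
P(M+2) = 3 × 0.1629^2 × 0.8371^1 = 0.066641
P(M+4) = 3 × 0.1629^1 × 0.8371^2 = 0.342450
P(M+6) = 0.8371^3 = 0.586586
The M+6 peak is largest (0.586586); scaling to 100 gives 0.74 : 11.36 : 58.38 : 100.00.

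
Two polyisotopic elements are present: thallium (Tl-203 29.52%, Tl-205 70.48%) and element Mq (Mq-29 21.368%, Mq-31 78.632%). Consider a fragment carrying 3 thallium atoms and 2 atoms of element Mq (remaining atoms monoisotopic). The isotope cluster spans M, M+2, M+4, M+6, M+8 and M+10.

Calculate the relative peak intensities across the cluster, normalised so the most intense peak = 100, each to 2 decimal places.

0.30 : 4.38 : 25.13 : 71.28 : 100.00 : 55.55

Thallium pattern (n=3): 0.02572463 : 0.18425524 : 0.43991564 : 0.35010449
Element Mq pattern (n=2): 0.04565914 : 0.33604172 : 0.61829914
Convolve the two distributions (both contribute in 2-u steps):
  M: 0.02572463×0.04565914 = 0.001175
  M+2: 0.02572463×0.33604172 + 0.18425524×0.04565914 = 0.017057
  M+4: 0.02572463×0.61829914 + 0.18425524×0.33604172 + 0.43991564×0.04565914 = 0.097909
  M+6: 0.18425524×0.61829914 + 0.43991564×0.33604172 + 0.35010449×0.04565914 = 0.277740
  M+8: 0.43991564×0.61829914 + 0.35010449×0.33604172 = 0.389649
  M+10: 0.35010449×0.61829914 = 0.216469
Scale to base peak (0.389649) = 100: 0.30 : 4.38 : 25.13 : 71.28 : 100.00 : 55.55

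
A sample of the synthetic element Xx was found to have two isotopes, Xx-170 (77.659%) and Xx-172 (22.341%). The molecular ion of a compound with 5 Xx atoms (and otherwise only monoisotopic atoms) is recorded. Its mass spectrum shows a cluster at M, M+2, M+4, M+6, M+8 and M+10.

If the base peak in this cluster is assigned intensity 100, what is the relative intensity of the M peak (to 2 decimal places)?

Binomial terms of (0.77659 + 0.22341)^5: M 0.2825, M+2 0.4063, M+4 0.2338, M+6 0.0672, M+8 0.0097, M+10 0.0006 → M+2 is the base peak.
P(M+2) = C(5,1) × 0.77659^4 × 0.22341^1 = 5 × 0.36371999 × 0.22341 = 0.406293 (base)
P(M) = C(5,0) × 0.77659^5 × 0.22341^0 = 1 × 0.28246131 × 1.0000 = 0.282461
Relative intensity = 0.282461 / 0.406293 × 100 = 69.52

69.52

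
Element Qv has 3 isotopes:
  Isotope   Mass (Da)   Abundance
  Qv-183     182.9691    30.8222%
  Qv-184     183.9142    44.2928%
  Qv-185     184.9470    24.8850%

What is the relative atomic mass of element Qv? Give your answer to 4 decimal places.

Ar = Σ fᵢ·mᵢ = 0.308222 × 182.9691 + 0.442928 × 183.9142 + 0.248850 × 184.9470
= 56.39510 + 81.46075 + 46.02406 = 183.87991 Da

183.8799 Da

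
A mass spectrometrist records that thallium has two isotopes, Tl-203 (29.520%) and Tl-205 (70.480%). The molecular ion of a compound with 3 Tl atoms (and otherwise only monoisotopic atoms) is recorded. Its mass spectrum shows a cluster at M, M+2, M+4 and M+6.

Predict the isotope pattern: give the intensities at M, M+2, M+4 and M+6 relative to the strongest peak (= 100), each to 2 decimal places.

5.85 : 41.88 : 100.00 : 79.58

The 3 Tl atoms are independent, so intensities follow the terms of (0.29520 + 0.70480)^3.
P(M) = 0.29520^3 = 0.025725
P(M+2) = 3 × 0.29520^2 × 0.70480^1 = 0.184255
P(M+4) = 3 × 0.29520^1 × 0.70480^2 = 0.439916
P(M+6) = 0.70480^3 = 0.350104
The M+4 peak is largest (0.439916); scaling to 100 gives 5.85 : 41.88 : 100.00 : 79.58.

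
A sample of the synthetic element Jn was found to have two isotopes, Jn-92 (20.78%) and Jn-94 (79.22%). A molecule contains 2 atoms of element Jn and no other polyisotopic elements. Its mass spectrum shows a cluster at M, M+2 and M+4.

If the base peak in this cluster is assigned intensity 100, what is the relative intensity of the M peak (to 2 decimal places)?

Term probabilities: M 0.0432, M+2 0.3292, M+4 0.6276. Base peak = M+4.
P(M+4) = C(2,2) × 0.2078^0 × 0.7922^2 = 1 × 1.0000 × 0.62758084 = 0.627581 (base)
P(M) = C(2,0) × 0.2078^2 × 0.7922^0 = 1 × 0.04318084 × 1.0000 = 0.043181
Relative intensity = 0.043181 / 0.627581 × 100 = 6.88

6.88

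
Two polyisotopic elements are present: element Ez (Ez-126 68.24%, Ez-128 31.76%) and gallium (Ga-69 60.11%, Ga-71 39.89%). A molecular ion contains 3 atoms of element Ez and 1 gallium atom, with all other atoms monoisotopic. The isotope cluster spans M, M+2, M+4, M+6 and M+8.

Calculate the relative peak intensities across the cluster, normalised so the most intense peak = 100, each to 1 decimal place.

Element Ez pattern (n=3): 0.31777304 : 0.44369015 : 0.20650057 : 0.03203624
Gallium pattern (n=1): 0.6011 : 0.3989
Convolve the two distributions (both contribute in 2-u steps):
  M: 0.31777304×0.6011 = 0.191013
  M+2: 0.31777304×0.3989 + 0.44369015×0.6011 = 0.393462
  M+4: 0.44369015×0.3989 + 0.20650057×0.6011 = 0.301115
  M+6: 0.20650057×0.3989 + 0.03203624×0.6011 = 0.101630
  M+8: 0.03203624×0.3989 = 0.012779
Scale to base peak (0.393462) = 100: 48.5 : 100.0 : 76.5 : 25.8 : 3.2

48.5 : 100.0 : 76.5 : 25.8 : 3.2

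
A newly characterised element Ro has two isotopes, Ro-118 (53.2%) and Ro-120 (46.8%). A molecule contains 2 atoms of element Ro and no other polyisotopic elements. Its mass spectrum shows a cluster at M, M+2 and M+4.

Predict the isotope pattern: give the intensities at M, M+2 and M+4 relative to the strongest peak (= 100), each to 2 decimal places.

Expanding (0.532 + 0.468)^2:
P(M) = 0.532^2 = 0.283024
P(M+2) = 2 × 0.532^1 × 0.468^1 = 0.497952
P(M+4) = 0.468^2 = 0.219024
The M+2 peak is largest (0.497952); scaling to 100 gives 56.84 : 100.00 : 43.98.

56.84 : 100.00 : 43.98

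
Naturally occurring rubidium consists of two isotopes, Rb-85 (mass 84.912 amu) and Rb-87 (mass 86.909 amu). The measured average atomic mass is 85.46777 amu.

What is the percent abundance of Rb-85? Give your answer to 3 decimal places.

72.170%

With x = fraction of Rb-85 (so Rb-87 is 1 − x):
84.912·x + 86.909·(1 − x) = 85.46777
(84.912 − 86.909)·x = 85.46777 − 86.909
x = -1.44123 / -1.997 = 0.72170 → 72.170% Rb-85, 27.830% Rb-87.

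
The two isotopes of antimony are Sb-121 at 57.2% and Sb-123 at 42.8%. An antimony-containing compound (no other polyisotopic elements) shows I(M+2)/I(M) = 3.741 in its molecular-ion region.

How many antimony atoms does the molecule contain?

5

For n independent Sb atoms, I(M+2)/I(M) = n · (abundance Sb-123) / (abundance Sb-121) = n · 0.428/0.572.
n = 3.741 × 0.572/0.428 = 5.00 ≈ 5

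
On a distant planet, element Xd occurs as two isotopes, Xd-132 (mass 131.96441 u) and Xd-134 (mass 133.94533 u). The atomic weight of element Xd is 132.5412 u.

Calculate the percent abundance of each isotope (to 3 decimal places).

Xd-132: 70.883%, Xd-134: 29.117%

Writing the weighted mean with unknown fraction x of Xd-132:
131.96441·x + 133.94533·(1 − x) = 132.5412
(131.96441 − 133.94533)·x = 132.5412 − 133.94533
x = -1.40413 / -1.98092 = 0.70883 → 70.883% Xd-132, 29.117% Xd-134.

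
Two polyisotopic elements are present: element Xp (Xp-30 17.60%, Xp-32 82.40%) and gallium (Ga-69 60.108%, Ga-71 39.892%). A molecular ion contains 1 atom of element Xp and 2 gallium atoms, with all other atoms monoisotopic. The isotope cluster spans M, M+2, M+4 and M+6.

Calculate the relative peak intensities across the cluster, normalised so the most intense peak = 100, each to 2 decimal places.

15.03 : 90.30 : 100.00 : 30.99

Element Xp pattern (n=1): 0.1760 : 0.8240
Gallium pattern (n=2): 0.36129717 : 0.47956567 : 0.15913717
Convolve the two distributions (both contribute in 2-u steps):
  M: 0.1760×0.36129717 = 0.063588
  M+2: 0.1760×0.47956567 + 0.8240×0.36129717 = 0.382112
  M+4: 0.1760×0.15913717 + 0.8240×0.47956567 = 0.423170
  M+6: 0.8240×0.15913717 = 0.131129
Scale to base peak (0.423170) = 100: 15.03 : 90.30 : 100.00 : 30.99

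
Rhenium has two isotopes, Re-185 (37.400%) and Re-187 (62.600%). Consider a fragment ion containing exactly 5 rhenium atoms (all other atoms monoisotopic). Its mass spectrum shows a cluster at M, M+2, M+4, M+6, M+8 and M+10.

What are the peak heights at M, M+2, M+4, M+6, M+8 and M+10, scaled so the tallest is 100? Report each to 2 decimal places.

2.13 : 17.85 : 59.74 : 100.00 : 83.69 : 28.02

Expanding (0.37400 + 0.62600)^5:
P(M) = 0.37400^5 = 0.007317
P(M+2) = 5 × 0.37400^4 × 0.62600^1 = 0.061239
P(M+4) = 10 × 0.37400^3 × 0.62600^2 = 0.205005
P(M+6) = 10 × 0.37400^2 × 0.62600^3 = 0.343136
P(M+8) = 5 × 0.37400^1 × 0.62600^4 = 0.287170
P(M+10) = 0.62600^5 = 0.096133
The M+6 peak is largest (0.343136); scaling to 100 gives 2.13 : 17.85 : 59.74 : 100.00 : 83.69 : 28.02.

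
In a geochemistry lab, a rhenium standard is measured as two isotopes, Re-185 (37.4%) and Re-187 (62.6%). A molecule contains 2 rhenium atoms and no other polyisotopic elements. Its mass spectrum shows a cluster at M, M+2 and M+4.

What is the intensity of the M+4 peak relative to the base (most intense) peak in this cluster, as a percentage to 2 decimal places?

(0.374 + 0.626)^2 gives M 0.1399, M+2 0.4682, M+4 0.3919; the largest is M+2.
P(M+2) = C(2,1) × 0.374^1 × 0.626^1 = 2 × 0.3740 × 0.6260 = 0.468248 (base)
P(M+4) = C(2,2) × 0.374^0 × 0.626^2 = 1 × 1.0000 × 0.391876 = 0.391876
Relative intensity = 0.391876 / 0.468248 × 100 = 83.69

83.69%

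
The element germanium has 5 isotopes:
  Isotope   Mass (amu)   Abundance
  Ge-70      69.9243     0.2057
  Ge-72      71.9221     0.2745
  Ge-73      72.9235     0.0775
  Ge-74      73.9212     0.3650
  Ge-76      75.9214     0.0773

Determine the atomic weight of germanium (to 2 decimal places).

Average mass = Σ (abundance × isotope mass) = 0.2057 × 69.9243 + 0.2745 × 71.9221 + 0.0775 × 72.9235 + 0.3650 × 73.9212 + 0.0773 × 75.9214
= 14.38343 + 19.74262 + 5.65157 + 26.98124 + 5.86872 = 72.62758 amu

72.63 amu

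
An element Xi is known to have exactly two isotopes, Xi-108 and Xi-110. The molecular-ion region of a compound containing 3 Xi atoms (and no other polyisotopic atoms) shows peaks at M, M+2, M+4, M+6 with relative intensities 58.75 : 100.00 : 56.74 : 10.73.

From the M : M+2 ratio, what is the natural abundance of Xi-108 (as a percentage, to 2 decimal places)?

63.80%

If p is the fraction of Xi that is Xi-108, then I(M+2)/I(M) = [C(3,1)·p^2·(1−p)] / p^3 = 3·(1−p)/p = 100.00/58.75 = 1.7021
(1−p)/p = 1.7021/3 = 0.5674  ⇒  p = 1/(1 + 0.5674) = 0.6380
Xi-108: 63.80%, Xi-110: 36.20%.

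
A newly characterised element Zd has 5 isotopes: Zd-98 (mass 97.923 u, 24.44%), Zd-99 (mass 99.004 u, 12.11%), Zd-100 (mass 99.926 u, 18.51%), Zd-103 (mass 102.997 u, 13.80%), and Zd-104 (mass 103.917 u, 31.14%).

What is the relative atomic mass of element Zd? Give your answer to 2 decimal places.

Weight each isotope mass by its fractional abundance: 0.2444 × 97.923 + 0.1211 × 99.004 + 0.1851 × 99.926 + 0.1380 × 102.997 + 0.3114 × 103.917
= 23.9324 + 11.9894 + 18.4963 + 14.2136 + 32.3598 = 100.9915 u

100.99 u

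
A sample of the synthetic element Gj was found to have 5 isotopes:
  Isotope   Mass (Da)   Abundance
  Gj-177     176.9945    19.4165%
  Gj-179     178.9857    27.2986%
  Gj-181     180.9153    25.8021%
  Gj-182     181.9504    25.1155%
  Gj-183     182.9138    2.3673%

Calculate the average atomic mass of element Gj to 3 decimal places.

179.935 Da

Ar = Σ fᵢ·mᵢ = 0.194165 × 176.9945 + 0.272986 × 178.9857 + 0.258021 × 180.9153 + 0.251155 × 181.9504 + 0.023673 × 182.9138
= 34.36614 + 48.86059 + 46.67995 + 45.69775 + 4.33012 = 179.93455 Da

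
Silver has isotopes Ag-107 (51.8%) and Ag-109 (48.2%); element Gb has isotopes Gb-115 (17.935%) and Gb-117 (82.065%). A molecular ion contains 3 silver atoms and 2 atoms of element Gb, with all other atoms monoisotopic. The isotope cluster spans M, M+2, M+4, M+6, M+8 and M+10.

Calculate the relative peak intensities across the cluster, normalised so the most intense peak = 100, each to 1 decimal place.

Silver pattern (n=3): 0.13899183 : 0.3879965 : 0.3610315 : 0.11198017
Element Gb pattern (n=2): 0.03216642 : 0.29436715 : 0.67346642
Convolve the two distributions (both contribute in 2-u steps):
  M: 0.13899183×0.03216642 = 0.004471
  M+2: 0.13899183×0.29436715 + 0.3879965×0.03216642 = 0.053395
  M+4: 0.13899183×0.67346642 + 0.3879965×0.29436715 + 0.3610315×0.03216642 = 0.219433
  M+6: 0.3879965×0.67346642 + 0.3610315×0.29436715 + 0.11198017×0.03216642 = 0.371180
  M+8: 0.3610315×0.67346642 + 0.11198017×0.29436715 = 0.276106
  M+10: 0.11198017×0.67346642 = 0.075415
Scale to base peak (0.371180) = 100: 1.2 : 14.4 : 59.1 : 100.0 : 74.4 : 20.3

1.2 : 14.4 : 59.1 : 100.0 : 74.4 : 20.3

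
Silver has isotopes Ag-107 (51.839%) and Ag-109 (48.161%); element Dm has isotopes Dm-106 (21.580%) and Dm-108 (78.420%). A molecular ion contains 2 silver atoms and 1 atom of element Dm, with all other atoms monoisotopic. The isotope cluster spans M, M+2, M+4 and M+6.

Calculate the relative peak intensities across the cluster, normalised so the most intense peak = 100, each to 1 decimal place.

Silver pattern (n=2): 0.26872819 : 0.49932362 : 0.23194819
Element Dm pattern (n=1): 0.2158 : 0.7842
Convolve the two distributions (both contribute in 2-u steps):
  M: 0.26872819×0.2158 = 0.057992
  M+2: 0.26872819×0.7842 + 0.49932362×0.2158 = 0.318491
  M+4: 0.49932362×0.7842 + 0.23194819×0.2158 = 0.441624
  M+6: 0.23194819×0.7842 = 0.181894
Scale to base peak (0.441624) = 100: 13.1 : 72.1 : 100.0 : 41.2

13.1 : 72.1 : 100.0 : 41.2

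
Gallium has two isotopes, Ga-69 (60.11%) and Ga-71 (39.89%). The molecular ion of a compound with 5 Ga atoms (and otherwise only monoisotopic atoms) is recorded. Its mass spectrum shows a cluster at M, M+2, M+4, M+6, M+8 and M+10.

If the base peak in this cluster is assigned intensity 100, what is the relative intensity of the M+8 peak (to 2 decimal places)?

22.02

(0.6011 + 0.3989)^5 gives M 0.0785, M+2 0.2604, M+4 0.3456, M+6 0.2293, M+8 0.0761, M+10 0.0101; the largest is M+4.
P(M+4) = C(5,2) × 0.6011^3 × 0.3989^2 = 10 × 0.21719018 × 0.15912121 = 0.345596 (base)
P(M+8) = C(5,4) × 0.6011^1 × 0.3989^4 = 5 × 0.6011 × 0.02531956 = 0.076098
Relative intensity = 0.076098 / 0.345596 × 100 = 22.02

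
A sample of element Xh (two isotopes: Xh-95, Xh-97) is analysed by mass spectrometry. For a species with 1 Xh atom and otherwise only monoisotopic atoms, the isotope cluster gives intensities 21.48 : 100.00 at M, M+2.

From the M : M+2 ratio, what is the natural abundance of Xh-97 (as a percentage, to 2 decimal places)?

82.32%

Let p = fractional abundance of Xh-95. I(M+2)/I(M) = [C(1,1)·p^0·(1−p)] / p^1 = 1·(1−p)/p = 100.00/21.48 = 4.6555
(1−p)/p = 4.6555/1 = 4.6555  ⇒  p = 1/(1 + 4.6555) = 0.1768
Xh-95: 17.68%, Xh-97: 82.32%.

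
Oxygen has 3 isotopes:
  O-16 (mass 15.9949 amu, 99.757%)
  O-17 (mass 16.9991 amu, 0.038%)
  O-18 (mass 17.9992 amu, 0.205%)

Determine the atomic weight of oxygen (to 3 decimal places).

The abundance-weighted mean is 0.99757 × 15.9949 + 0.00038 × 16.9991 + 0.00205 × 17.9992
= 15.95603 + 0.00646 + 0.03690 = 15.99939 amu

15.999 amu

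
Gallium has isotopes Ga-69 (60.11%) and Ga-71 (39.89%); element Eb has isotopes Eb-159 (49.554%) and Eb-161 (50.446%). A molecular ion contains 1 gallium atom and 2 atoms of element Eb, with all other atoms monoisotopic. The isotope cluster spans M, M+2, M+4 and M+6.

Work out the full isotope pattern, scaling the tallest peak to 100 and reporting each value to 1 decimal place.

Gallium pattern (n=1): 0.6011 : 0.3989
Element Eb pattern (n=2): 0.24555989 : 0.49996022 : 0.25447989
Convolve the two distributions (both contribute in 2-u steps):
  M: 0.6011×0.24555989 = 0.147606
  M+2: 0.6011×0.49996022 + 0.3989×0.24555989 = 0.398480
  M+4: 0.6011×0.25447989 + 0.3989×0.49996022 = 0.352402
  M+6: 0.3989×0.25447989 = 0.101512
Scale to base peak (0.398480) = 100: 37.0 : 100.0 : 88.4 : 25.5

37.0 : 100.0 : 88.4 : 25.5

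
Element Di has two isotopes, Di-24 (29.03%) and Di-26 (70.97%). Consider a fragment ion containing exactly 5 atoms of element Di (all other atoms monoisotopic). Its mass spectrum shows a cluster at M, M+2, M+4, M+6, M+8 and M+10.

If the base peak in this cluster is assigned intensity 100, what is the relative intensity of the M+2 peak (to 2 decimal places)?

Term probabilities: M 0.0021, M+2 0.0252, M+4 0.1232, M+6 0.3012, M+8 0.3682, M+10 0.1800. Base peak = M+8.
P(M+8) = C(5,4) × 0.2903^1 × 0.7097^4 = 5 × 0.2903 × 0.25368759 = 0.368228 (base)
P(M+2) = C(5,1) × 0.2903^4 × 0.7097^1 = 5 × 0.00710212 × 0.7097 = 0.025202
Relative intensity = 0.025202 / 0.368228 × 100 = 6.84

6.84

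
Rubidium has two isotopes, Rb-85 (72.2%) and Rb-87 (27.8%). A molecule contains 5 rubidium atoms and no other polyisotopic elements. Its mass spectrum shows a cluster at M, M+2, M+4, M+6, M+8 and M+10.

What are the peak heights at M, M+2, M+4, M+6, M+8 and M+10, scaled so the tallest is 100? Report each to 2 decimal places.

51.94 : 100.00 : 77.01 : 29.65 : 5.71 : 0.44

Expanding (0.722 + 0.278)^5:
P(M) = 0.722^5 = 0.196194
P(M+2) = 5 × 0.722^4 × 0.278^1 = 0.377714
P(M+4) = 10 × 0.722^3 × 0.278^2 = 0.290872
P(M+6) = 10 × 0.722^2 × 0.278^3 = 0.111998
P(M+8) = 5 × 0.722^1 × 0.278^4 = 0.021562
P(M+10) = 0.278^5 = 0.001660
The M+2 peak is largest (0.377714); scaling to 100 gives 51.94 : 100.00 : 77.01 : 29.65 : 5.71 : 0.44.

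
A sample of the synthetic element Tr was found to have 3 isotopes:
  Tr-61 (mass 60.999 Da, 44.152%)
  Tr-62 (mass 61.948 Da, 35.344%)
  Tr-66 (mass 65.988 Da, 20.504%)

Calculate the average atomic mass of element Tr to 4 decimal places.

62.3574 Da

Ar = Σ fᵢ·mᵢ = 0.44152 × 60.999 + 0.35344 × 61.948 + 0.20504 × 65.988
= 26.93228 + 21.89490 + 13.53018 = 62.35736 Da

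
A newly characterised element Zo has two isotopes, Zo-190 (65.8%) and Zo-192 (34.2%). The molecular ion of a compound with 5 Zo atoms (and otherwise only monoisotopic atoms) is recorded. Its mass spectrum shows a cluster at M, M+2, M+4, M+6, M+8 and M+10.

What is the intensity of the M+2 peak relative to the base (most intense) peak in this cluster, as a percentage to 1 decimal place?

96.2%

(0.658 + 0.342)^5 gives M 0.1233, M+2 0.3206, M+4 0.3332, M+6 0.1732, M+8 0.0450, M+10 0.0047; the largest is M+4.
P(M+4) = C(5,2) × 0.658^3 × 0.342^2 = 10 × 0.28489031 × 0.116964 = 0.333219 (base)
P(M+2) = C(5,1) × 0.658^4 × 0.342^1 = 5 × 0.18745783 × 0.3420 = 0.320553
Relative intensity = 0.320553 / 0.333219 × 100 = 96.2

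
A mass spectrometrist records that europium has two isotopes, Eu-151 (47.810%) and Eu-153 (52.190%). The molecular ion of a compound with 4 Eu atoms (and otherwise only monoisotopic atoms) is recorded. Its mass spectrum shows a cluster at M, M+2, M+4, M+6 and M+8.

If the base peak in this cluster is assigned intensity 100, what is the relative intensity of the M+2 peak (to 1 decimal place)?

61.1

Term probabilities: M 0.0522, M+2 0.2281, M+4 0.3736, M+6 0.2719, M+8 0.0742. Base peak = M+4.
P(M+4) = C(4,2) × 0.47810^2 × 0.52190^2 = 6 × 0.22857961 × 0.27237961 = 0.373563 (base)
P(M+2) = C(4,1) × 0.47810^3 × 0.52190^1 = 4 × 0.10928391 × 0.5219 = 0.228141
Relative intensity = 0.228141 / 0.373563 × 100 = 61.1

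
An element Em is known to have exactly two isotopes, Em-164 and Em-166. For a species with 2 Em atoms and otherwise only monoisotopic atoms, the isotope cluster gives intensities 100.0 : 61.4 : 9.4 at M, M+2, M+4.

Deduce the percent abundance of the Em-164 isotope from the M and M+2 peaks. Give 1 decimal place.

76.5%

Write p for the Em-164 fraction. I(M+2)/I(M) = [C(2,1)·p^1·(1−p)] / p^2 = 2·(1−p)/p = 61.4/100.0 = 0.6140
(1−p)/p = 0.6140/2 = 0.3070  ⇒  p = 1/(1 + 0.3070) = 0.7651
Em-164: 76.5%, Em-166: 23.5%.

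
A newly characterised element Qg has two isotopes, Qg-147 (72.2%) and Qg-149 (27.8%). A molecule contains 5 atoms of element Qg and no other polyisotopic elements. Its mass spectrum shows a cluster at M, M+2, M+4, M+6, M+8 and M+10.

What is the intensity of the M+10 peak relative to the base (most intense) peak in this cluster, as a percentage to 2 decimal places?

0.44%

Term probabilities: M 0.1962, M+2 0.3777, M+4 0.2909, M+6 0.1120, M+8 0.0216, M+10 0.0017. Base peak = M+2.
P(M+2) = C(5,1) × 0.722^4 × 0.278^1 = 5 × 0.27173701 × 0.2780 = 0.377714 (base)
P(M+10) = C(5,5) × 0.722^0 × 0.278^5 = 1 × 1.0000 × 0.00166044 = 0.001660
Relative intensity = 0.001660 / 0.377714 × 100 = 0.44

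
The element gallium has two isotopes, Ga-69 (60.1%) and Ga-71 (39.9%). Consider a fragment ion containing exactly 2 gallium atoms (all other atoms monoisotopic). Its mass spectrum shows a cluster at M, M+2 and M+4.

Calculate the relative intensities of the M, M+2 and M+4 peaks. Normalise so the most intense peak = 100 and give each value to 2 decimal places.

75.31 : 100.00 : 33.19

The 2 Ga atoms are independent, so intensities follow the terms of (0.601 + 0.399)^2.
P(M) = 0.601^2 = 0.361201
P(M+2) = 2 × 0.601^1 × 0.399^1 = 0.479598
P(M+4) = 0.399^2 = 0.159201
The M+2 peak is largest (0.479598); scaling to 100 gives 75.31 : 100.00 : 33.19.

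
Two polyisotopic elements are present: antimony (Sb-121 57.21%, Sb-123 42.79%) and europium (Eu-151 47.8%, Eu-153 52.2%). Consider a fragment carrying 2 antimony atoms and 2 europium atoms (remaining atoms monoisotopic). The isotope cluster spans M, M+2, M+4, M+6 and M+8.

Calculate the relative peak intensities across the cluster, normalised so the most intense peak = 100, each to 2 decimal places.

19.92 : 73.32 : 100.00 : 59.89 : 13.29

Antimony pattern (n=2): 0.32729841 : 0.48960318 : 0.18309841
Europium pattern (n=2): 0.228484 : 0.499032 : 0.272484
Convolve the two distributions (both contribute in 2-u steps):
  M: 0.32729841×0.228484 = 0.074782
  M+2: 0.32729841×0.499032 + 0.48960318×0.228484 = 0.275199
  M+4: 0.32729841×0.272484 + 0.48960318×0.499032 + 0.18309841×0.228484 = 0.375346
  M+6: 0.48960318×0.272484 + 0.18309841×0.499032 = 0.224781
  M+8: 0.18309841×0.272484 = 0.049891
Scale to base peak (0.375346) = 100: 19.92 : 73.32 : 100.00 : 59.89 : 13.29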